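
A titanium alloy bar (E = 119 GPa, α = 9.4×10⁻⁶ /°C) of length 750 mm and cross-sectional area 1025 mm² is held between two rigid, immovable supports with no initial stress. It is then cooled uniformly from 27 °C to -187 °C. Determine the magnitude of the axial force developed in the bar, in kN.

Full restraint means ε = 0, so the stress is σ = EαΔT = 119×10³ × 9.4×10⁻⁶ × 214 = 239.4 MPa.
P = AEαΔT = 1025 × 119×10³ × 9.4×10⁻⁶ × 214 = 245.4 kN (tensile).

P ≈ 245 kN (tensile)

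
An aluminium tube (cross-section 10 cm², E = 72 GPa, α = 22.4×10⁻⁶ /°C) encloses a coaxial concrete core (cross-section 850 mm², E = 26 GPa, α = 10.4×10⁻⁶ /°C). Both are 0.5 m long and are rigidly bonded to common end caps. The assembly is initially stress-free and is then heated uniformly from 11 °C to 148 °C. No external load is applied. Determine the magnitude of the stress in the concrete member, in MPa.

Both members must finish at the same length. With the larger α, the aluminium tends to over-expand; the plates restrain it, putting the aluminium in compression and the concrete in tension. With no external load the two internal forces are equal and opposite, magnitude P.
Equating the net (thermal + elastic) strains gives |α₁ − α₂|·ΔT = P·[1/(A₁E₁) + 1/(A₂E₂)].
|α₁ − α₂|·ΔT = 12×10⁻⁶ × 137 = 0.001644.
1/(A₁E₁) + 1/(A₂E₂) = 1/(1000×72×10³) + 1/(850×26×10³) = 5.914×10⁻⁸ N⁻¹.
So P = 0.001644 / 5.914×10⁻⁸ = 27.8 kN.
σ_{concrete} = P/A₂ = 27800/850 = 32.71 MPa, tensile.

σ ≈ 32.7 MPa (tensile)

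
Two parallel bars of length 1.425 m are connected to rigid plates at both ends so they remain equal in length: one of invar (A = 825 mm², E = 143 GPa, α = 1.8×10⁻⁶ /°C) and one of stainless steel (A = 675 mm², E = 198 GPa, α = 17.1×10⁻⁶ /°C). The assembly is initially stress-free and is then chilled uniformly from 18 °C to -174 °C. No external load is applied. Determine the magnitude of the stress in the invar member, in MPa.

Equilibrium of a rigid end plate with no external load gives equal and opposite internal forces ±P in the two members. Since α_{stainless steel} > α_{invar}, cooling drives the stainless steel into tension and the invar into compression.
Equating the net (thermal + elastic) strains gives |α₁ − α₂|·ΔT = P·[1/(A₁E₁) + 1/(A₂E₂)].
|α₁ − α₂|·ΔT = 15.3×10⁻⁶ × 192 = 0.002938.
1/(A₁E₁) + 1/(A₂E₂) = 1/(825×143×10³) + 1/(675×198×10³) = 1.596×10⁻⁸ N⁻¹.
So P = 0.002938 / 1.596×10⁻⁸ = 184.1 kN.
σ_{invar} = P/A₁ = 184100/825 = 223.1 MPa, compressive.

σ ≈ 223 MPa (compressive)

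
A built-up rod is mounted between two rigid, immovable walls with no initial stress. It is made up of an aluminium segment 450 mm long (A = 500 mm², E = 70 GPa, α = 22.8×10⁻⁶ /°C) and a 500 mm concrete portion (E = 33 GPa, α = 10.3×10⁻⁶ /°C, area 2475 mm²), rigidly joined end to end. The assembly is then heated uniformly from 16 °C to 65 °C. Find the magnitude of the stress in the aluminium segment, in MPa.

With the walls removed the bar would change length by δ_free = Σ αᵢΔT Lᵢ = 22.8×10⁻⁶×49×450 + 10.3×10⁻⁶×49×500 = 0.7551 mm.
The walls prevent any net length change, so an axial force P (same in every segment) develops. Compatibility: P · Σ Lᵢ/(AᵢEᵢ) = δ_free.
The series flexibility is Σ Lᵢ/(AᵢEᵢ) = 450/(500×70×10³) + 500/(2475×33×10³) = 1.898×10⁻⁵ mm/N.
So P = 0.7551 / 1.898×10⁻⁵ = 39.79 kN, compressive.
σ_{aluminium} = P / A = 39790 / 500 = 79.57 MPa.

σ ≈ 79.6 MPa (compressive)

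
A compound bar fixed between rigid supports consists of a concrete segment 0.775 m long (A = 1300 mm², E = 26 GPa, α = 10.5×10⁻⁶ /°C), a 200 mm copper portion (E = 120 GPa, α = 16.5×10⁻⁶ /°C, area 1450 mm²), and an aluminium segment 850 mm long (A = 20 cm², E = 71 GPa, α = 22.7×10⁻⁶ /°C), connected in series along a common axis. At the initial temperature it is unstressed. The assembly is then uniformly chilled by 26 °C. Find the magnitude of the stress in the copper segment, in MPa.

Free thermal contraction of the whole bar: Σ αᵢΔT Lᵢ = 10.5×10⁻⁶×26×775 + 16.5×10⁻⁶×26×200 + 22.7×10⁻⁶×26×850 = 0.799 mm.
Since the ends are fixed, an axial force P builds up, equal in every segment, with P · Σ Lᵢ/(AᵢEᵢ) = δ_free.
The series flexibility is Σ Lᵢ/(AᵢEᵢ) = 775/(1300×26×10³) + 200/(1450×120×10³) + 850/(2000×71×10³) = 3.006×10⁻⁵ mm/N.
So P = 0.799 / 3.006×10⁻⁵ = 26.58 kN, tensile.
σ_{copper} = P / A = 26580 / 1450 = 18.33 MPa.

σ ≈ 18.3 MPa (tensile)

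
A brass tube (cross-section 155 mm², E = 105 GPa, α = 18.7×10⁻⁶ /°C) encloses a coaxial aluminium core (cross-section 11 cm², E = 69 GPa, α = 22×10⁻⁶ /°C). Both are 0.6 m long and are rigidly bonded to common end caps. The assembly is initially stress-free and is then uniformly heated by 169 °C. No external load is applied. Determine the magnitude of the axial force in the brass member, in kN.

P ≈ 7.47 kN (tensile in the brass)

The aluminium has the larger α, so on heating it would change length more than the brass if both were free. The rigid plates force a common final length, so the aluminium is put into compression and the brass into tension, with equal and opposite forces P (no external load).
Setting the final lengths equal and cancelling L: (α₁ − α₂)ΔT = P/(A₁E₁) + P/(A₂E₂).
|α₁ − α₂|·ΔT = 3.3×10⁻⁶ × 169 = 0.0005577.
1/(A₁E₁) + 1/(A₂E₂) = 1/(155×105×10³) + 1/(1100×69×10³) = 7.462×10⁻⁸ N⁻¹.
So P = 0.0005577 / 7.462×10⁻⁸ = 7.474 kN.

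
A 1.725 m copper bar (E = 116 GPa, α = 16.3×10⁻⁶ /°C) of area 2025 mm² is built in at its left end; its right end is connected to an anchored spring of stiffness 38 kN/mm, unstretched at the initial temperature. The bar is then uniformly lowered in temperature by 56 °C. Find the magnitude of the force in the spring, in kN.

If the spring were absent the bar would shorten by αΔT L = 16.3×10⁻⁶ × 56 × 1725 = 1.575 mm.
Let P be the tensile force in the spring. The bar extends elastically by PL/(AE) and the spring stretches by P/k; together these equal δ_free.
P [ L/(AE) + 1/k ] = δ_free → P [ 1725/(2025×116×10³) + 1/(38×10³) ] = 1.575.
P = 1.575 / 3.366×10⁻⁵ = 46780 N.

P ≈ 46.8 kN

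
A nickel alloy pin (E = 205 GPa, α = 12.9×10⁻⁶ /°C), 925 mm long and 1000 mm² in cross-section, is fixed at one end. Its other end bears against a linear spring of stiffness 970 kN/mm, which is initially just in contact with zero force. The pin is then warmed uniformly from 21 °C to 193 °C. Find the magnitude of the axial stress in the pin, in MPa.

The unrestrained thermal change is αΔT L = 12.9×10⁻⁶ × 172 × 925 = 2.052 mm.
With a force P in the spring, the elastic change of the pin is PL/(AE) and that of the spring is P/k; compatibility requires their sum to equal δ_free.
P [ L/(AE) + 1/k ] = δ_free → P [ 925/(1000×205×10³) + 1/(970×10³) ] = 2.052.
P = 2.052 / 5.543×10⁻⁶ = 370300 N.
σ = P/A = 370300/1000 = 370.3 MPa.

σ ≈ 370 MPa (compressive)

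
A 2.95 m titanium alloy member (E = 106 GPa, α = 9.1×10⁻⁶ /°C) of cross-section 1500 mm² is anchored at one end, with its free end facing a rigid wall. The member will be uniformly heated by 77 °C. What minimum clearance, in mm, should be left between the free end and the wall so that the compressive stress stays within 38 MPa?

g ≈ 1.01 mm

With no wall the member would lengthen by αΔT L = 9.1×10⁻⁶ × 77 × 2950 = 2.067 mm.
At the allowable stress the elastic shortening the wall may impose is σL/E = 38 × 2950 / (106×10³) = 1.058 mm.
So the gap has to take up the difference, g_min = δ_free − σL/E = 2.067 − 1.058 = 1.01 mm.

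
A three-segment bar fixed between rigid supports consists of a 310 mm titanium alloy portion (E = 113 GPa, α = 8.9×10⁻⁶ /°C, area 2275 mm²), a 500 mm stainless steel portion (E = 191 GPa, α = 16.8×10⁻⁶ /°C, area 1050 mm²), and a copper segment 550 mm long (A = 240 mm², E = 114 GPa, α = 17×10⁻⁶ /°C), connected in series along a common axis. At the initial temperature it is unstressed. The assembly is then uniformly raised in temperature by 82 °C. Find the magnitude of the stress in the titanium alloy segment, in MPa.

If the supports were absent, the total length change would be Σ αᵢΔT Lᵢ = 8.9×10⁻⁶×82×310 + 16.8×10⁻⁶×82×500 + 17×10⁻⁶×82×550 = 1.682 mm.
Since the ends are fixed, an axial force P builds up, equal in every segment, with P · Σ Lᵢ/(AᵢEᵢ) = δ_free.
Σ Lᵢ/(AᵢEᵢ) = 310/(2275×113×10³) + 500/(1050×191×10³) + 550/(240×114×10³) = 2.38×10⁻⁵ mm/N.
So P = 1.682 / 2.38×10⁻⁵ = 70.66 kN, compressive.
σ_{titanium alloy} = P / A = 70660 / 2275 = 31.06 MPa.

σ ≈ 31.1 MPa (compressive)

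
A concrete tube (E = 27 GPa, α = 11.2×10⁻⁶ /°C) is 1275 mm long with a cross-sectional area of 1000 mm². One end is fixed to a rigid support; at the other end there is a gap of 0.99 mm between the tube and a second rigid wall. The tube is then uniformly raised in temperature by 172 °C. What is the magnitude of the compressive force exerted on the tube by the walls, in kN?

P ≈ 31 kN

Free thermal elongation = αΔT L = 11.2×10⁻⁶ × 172 × 1275 = 2.456 mm.
The gap closes (δ_free > 0.99 mm) and the wall then resists a further 2.456 − 0.99 = 1.466 mm of expansion.
So σ = E(δ_free − g)/L = 27×10³ × 1.466/1275 = 31.05 MPa.
Force on the wall = σA = 31.05 × 1000 mm² = 31.05 kN.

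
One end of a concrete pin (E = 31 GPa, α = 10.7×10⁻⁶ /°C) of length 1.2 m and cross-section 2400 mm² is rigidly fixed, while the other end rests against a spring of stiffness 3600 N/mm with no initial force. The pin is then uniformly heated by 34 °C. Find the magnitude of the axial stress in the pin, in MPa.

If the spring were absent the pin would lengthen by αΔT L = 10.7×10⁻⁶ × 34 × 1200 = 0.4366 mm.
Let P be the compressive force at the spring. The pin shortens elastically by PL/(AE) and the spring compresses by P/k; together these equal δ_free.
So P = δ_free / [L/(AE) + 1/k] = 0.4366 / [ 1200/(2400×31×10³) + 1/(3600) ].
P = 0.4366 / 0.0002939 = 1485 N.
σ = P/A = 1485/2400 = 0.6189 MPa.

σ ≈ 0.619 MPa (compressive)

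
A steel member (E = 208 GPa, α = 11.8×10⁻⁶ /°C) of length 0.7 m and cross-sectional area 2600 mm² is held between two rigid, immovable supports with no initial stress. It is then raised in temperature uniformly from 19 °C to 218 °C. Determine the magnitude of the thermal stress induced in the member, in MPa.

Because both ends are immovable the net strain is zero, and the suppressed thermal strain is αΔT = 11.8×10⁻⁶ × 199 = 2348.2×10⁻⁶.
The stress required to suppress this strain is σ = Eε = 208×10³ × 2348.2×10⁻⁶ = 488.4 MPa, compressive since the member is trying to expand.

σ ≈ 488 MPa (compressive)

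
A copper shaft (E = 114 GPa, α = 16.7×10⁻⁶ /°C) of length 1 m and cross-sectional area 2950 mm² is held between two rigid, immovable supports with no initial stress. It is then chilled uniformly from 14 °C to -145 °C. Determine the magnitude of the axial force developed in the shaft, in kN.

P ≈ 893 kN (tensile)

Full restraint means ε = 0, so the stress is σ = EαΔT = 114×10³ × 16.7×10⁻⁶ × 159 = 302.7 MPa.
Axial force P = σA = 302.7 × 2950 = 893000 N = 893 kN, tensile.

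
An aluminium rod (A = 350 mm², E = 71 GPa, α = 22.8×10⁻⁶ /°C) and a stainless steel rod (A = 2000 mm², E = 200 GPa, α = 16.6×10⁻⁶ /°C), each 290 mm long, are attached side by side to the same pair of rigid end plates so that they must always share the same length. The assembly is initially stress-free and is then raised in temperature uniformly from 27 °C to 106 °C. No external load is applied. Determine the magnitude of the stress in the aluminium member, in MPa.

The aluminium has the larger α, so on heating it would change length more than the stainless steel if both were free. The rigid plates force a common final length, so the aluminium is put into compression and the stainless steel into tension, with equal and opposite forces P (no external load).
Equating the net (thermal + elastic) strains gives |α₁ − α₂|·ΔT = P·[1/(A₁E₁) + 1/(A₂E₂)].
|α₁ − α₂|·ΔT = 6.2×10⁻⁶ × 79 = 0.0004898.
1/(A₁E₁) + 1/(A₂E₂) = 1/(350×71×10³) + 1/(2000×200×10³) = 4.274×10⁻⁸ N⁻¹.
P = 0.0004898 / 4.274×10⁻⁸ = 11460 N = 11.46 kN.
σ_{aluminium} = P/A₁ = 11460/350 = 32.74 MPa, compressive.

σ ≈ 32.7 MPa (compressive)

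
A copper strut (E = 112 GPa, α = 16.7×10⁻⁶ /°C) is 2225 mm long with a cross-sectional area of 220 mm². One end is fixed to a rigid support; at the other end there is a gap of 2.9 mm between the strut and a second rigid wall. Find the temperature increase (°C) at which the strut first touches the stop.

ΔT ≈ 78 °C

The gap closes when αΔT L = 2.9 mm, since the strut is still unstressed at that instant.
So ΔT = g/(αL) = 2.9/(16.7×10⁻⁶ × 2225) = 78.05 °C.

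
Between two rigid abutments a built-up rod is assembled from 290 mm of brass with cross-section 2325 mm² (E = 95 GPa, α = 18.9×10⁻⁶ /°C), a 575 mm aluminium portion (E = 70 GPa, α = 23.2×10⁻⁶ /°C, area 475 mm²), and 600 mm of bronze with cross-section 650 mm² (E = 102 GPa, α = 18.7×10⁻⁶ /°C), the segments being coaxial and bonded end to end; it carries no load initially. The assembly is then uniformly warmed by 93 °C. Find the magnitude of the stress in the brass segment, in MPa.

If the supports were absent, the total length change would be Σ αᵢΔT Lᵢ = 18.9×10⁻⁶×93×290 + 23.2×10⁻⁶×93×575 + 18.7×10⁻⁶×93×600 = 2.794 mm.
The rigid supports impose zero overall length change; the single axial force P common to all segments must satisfy P Σ Lᵢ/(AᵢEᵢ) = δ_free.
Σ Lᵢ/(AᵢEᵢ) = 290/(2325×95×10³) + 575/(475×70×10³) + 600/(650×102×10³) = 2.766×10⁻⁵ mm/N.
Hence P = δ_free / Σ(L/AE) = 2.794/2.766×10⁻⁵ = 101 kN (compressive).
σ_{brass} = P / A = 101000 / 2325 = 43.45 MPa.

σ ≈ 43.4 MPa (compressive)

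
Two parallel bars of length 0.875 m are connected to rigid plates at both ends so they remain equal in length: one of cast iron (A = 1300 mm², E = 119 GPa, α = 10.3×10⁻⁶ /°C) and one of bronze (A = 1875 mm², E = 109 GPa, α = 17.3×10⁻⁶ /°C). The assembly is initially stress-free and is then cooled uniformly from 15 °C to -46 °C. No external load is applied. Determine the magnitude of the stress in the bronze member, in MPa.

σ ≈ 20.1 MPa (tensile)

Both members must finish at the same length. With the larger α, the bronze tends to over-contract; the plates restrain it, putting the bronze in tension and the cast iron in compression. With no external load the two internal forces are equal and opposite, magnitude P.
Compatibility of the two members (thermal + elastic change equal): (α₁ − α₂)ΔT = P·[1/(A₁E₁) + 1/(A₂E₂)].
|α₁ − α₂|·ΔT = 7×10⁻⁶ × 61 = 0.000427.
1/(A₁E₁) + 1/(A₂E₂) = 1/(1300×119×10³) + 1/(1875×109×10³) = 1.136×10⁻⁸ N⁻¹.
So P = 0.000427 / 1.136×10⁻⁸ = 37.6 kN.
σ_{bronze} = P/A₂ = 37600/1875 = 20.05 MPa, tensile.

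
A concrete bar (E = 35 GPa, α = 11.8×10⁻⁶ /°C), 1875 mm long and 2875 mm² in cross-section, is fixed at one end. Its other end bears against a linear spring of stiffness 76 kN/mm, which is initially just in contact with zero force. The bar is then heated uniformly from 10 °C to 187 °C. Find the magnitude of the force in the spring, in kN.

P ≈ 123 kN

Free thermal expansion: δ_free = αΔT L = 11.8×10⁻⁶ × 177 × 1875 = 3.916 mm.
With a force P in the spring, the elastic change of the bar is PL/(AE) and that of the spring is P/k; compatibility requires their sum to equal δ_free.
P [ L/(AE) + 1/k ] = δ_free → P [ 1875/(2875×35×10³) + 1/(76×10³) ] = 3.916.
P = 3.916 / 3.179×10⁻⁵ = 123200 N.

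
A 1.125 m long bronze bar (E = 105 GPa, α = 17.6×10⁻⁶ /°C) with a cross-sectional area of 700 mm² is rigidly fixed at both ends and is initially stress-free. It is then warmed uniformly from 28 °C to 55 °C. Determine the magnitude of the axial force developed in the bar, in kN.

The ends cannot move, so σ = EαΔT = 105×10³ × 17.6×10⁻⁶ × 27 = 49.9 MPa.
Then P = σA = 49.9 × 700 mm² = 34.93 kN, compressive.

P ≈ 34.9 kN (compressive)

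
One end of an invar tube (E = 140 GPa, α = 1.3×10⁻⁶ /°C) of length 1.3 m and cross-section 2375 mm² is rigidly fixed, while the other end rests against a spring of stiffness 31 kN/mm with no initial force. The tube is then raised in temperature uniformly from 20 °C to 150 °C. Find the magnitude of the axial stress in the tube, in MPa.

The unrestrained thermal change is αΔT L = 1.3×10⁻⁶ × 130 × 1300 = 0.2197 mm.
Let P be the compressive force at the spring. The tube shortens elastically by PL/(AE) and the spring compresses by P/k; together these equal δ_free.
So P = δ_free / [L/(AE) + 1/k] = 0.2197 / [ 1300/(2375×140×10³) + 1/(31×10³) ].
P = 0.2197 / 3.617×10⁻⁵ = 6074 N.
σ = P/A = 6074/2375 = 2.558 MPa.

σ ≈ 2.56 MPa (compressive)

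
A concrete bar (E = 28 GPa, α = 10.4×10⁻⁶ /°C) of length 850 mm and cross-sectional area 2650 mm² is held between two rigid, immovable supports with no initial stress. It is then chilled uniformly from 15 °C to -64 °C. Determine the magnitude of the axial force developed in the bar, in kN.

With zero net strain, σ = E·αΔT = 28 GPa × 10.4×10⁻⁶ × 79 = 23 MPa.
Axial force P = σA = 23 × 2650 = 60960 N = 60.96 kN, tensile.

P ≈ 61 kN (tensile)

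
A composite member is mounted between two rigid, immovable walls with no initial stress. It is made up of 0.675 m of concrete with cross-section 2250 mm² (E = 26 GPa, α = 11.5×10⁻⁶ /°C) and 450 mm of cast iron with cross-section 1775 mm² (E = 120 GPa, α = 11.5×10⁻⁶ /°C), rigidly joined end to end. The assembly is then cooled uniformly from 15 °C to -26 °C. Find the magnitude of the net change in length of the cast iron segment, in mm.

|ΔL| ≈ 0.13 mm

With the walls removed the bar would change length by δ_free = Σ αᵢΔT Lᵢ = 11.5×10⁻⁶×41×675 + 11.5×10⁻⁶×41×450 = 0.5304 mm.
The walls prevent any net length change, so an axial force P (same in every segment) develops. Compatibility: P · Σ Lᵢ/(AᵢEᵢ) = δ_free.
Σ Lᵢ/(AᵢEᵢ) = 675/(2250×26×10³) + 450/(1775×120×10³) = 1.365×10⁻⁵ mm/N.
So P = 0.5304 / 1.365×10⁻⁵ = 38.86 kN, tensile.
For the cast iron segment, free thermal change = 11.5×10⁻⁶×41×450 = 0.2122 mm and elastic change from P = 38860×450/(1775×120×10³) = 0.08209 mm; these oppose, so the net change is 0.13 mm (segment shortens).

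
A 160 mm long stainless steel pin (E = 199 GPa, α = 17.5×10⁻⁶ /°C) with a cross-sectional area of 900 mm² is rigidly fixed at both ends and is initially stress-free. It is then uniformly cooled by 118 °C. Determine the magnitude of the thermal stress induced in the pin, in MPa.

σ ≈ 411 MPa (tensile)

The supports are rigid, so the total axial strain is zero. The restrained thermal strain is ε = αΔT = 17.5×10⁻⁶ × 118 = 2065×10⁻⁶.
Hence σ = E·αΔT = 199×10³ × 2065×10⁻⁶ = 410.9 MPa, tensile.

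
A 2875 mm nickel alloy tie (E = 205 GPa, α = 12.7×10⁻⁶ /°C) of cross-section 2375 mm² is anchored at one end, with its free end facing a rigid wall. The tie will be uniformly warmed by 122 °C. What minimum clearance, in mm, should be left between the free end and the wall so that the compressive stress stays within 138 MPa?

With no wall the tie would lengthen by αΔT L = 12.7×10⁻⁶ × 122 × 2875 = 4.455 mm.
A stress of 138 MPa corresponds to the wall pushing the tie back by σL/E = 138×2875/(205×10³) = 1.935 mm.
The gap must absorb the remainder: g_min = 4.455 − 1.935 = 2.519 mm.

g ≈ 2.52 mm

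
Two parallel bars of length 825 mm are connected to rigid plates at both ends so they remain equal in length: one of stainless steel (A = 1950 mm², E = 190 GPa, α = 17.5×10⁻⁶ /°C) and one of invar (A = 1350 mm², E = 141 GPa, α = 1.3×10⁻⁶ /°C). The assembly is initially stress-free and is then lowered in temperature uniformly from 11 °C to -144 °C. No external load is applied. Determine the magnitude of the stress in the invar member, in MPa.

σ ≈ 234 MPa (compressive)

Equilibrium of a rigid end plate with no external load gives equal and opposite internal forces ±P in the two members. Since α_{stainless steel} > α_{invar}, cooling drives the stainless steel into tension and the invar into compression.
Compatibility of the two members (thermal + elastic change equal): (α₁ − α₂)ΔT = P·[1/(A₁E₁) + 1/(A₂E₂)].
|α₁ − α₂|·ΔT = 16.2×10⁻⁶ × 155 = 0.002511.
1/(A₁E₁) + 1/(A₂E₂) = 1/(1950×190×10³) + 1/(1350×141×10³) = 7.953×10⁻⁹ N⁻¹.
P = 0.002511 / 7.953×10⁻⁹ = 315700 N = 315.7 kN.
σ_{invar} = P/A₂ = 315700/1350 = 233.9 MPa, compressive.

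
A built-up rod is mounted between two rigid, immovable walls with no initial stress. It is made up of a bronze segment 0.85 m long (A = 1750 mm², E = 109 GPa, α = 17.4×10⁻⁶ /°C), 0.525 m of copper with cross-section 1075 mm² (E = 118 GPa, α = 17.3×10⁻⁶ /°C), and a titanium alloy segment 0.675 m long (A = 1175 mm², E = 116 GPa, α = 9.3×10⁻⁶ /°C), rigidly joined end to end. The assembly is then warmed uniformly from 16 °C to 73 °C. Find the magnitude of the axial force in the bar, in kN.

With the walls removed the bar would change length by δ_free = Σ αᵢΔT Lᵢ = 17.4×10⁻⁶×57×850 + 17.3×10⁻⁶×57×525 + 9.3×10⁻⁶×57×675 = 1.719 mm.
The rigid supports impose zero overall length change; the single axial force P common to all segments must satisfy P Σ Lᵢ/(AᵢEᵢ) = δ_free.
Σ Lᵢ/(AᵢEᵢ) = 850/(1750×109×10³) + 525/(1075×118×10³) + 675/(1175×116×10³) = 1.355×10⁻⁵ mm/N.
So P = 1.719 / 1.355×10⁻⁵ = 126.9 kN, compressive.

P ≈ 127 kN (compressive)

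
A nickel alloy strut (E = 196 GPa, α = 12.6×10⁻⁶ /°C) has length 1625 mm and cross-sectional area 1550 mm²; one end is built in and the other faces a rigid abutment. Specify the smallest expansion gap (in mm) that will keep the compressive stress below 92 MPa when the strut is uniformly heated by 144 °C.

g ≈ 2.19 mm

With no wall the strut would lengthen by αΔT L = 12.6×10⁻⁶ × 144 × 1625 = 2.948 mm.
A stress of 92 MPa corresponds to the wall pushing the strut back by σL/E = 92×1625/(196×10³) = 0.7628 mm.
So the gap has to take up the difference, g_min = δ_free − σL/E = 2.948 − 0.7628 = 2.186 mm.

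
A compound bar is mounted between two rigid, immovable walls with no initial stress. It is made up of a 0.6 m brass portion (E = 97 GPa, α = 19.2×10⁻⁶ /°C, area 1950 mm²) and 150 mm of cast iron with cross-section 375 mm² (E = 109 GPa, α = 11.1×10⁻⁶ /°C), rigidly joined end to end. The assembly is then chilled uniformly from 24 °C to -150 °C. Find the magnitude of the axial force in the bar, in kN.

P ≈ 335 kN (tensile)

With the walls removed the bar would change length by δ_free = Σ αᵢΔT Lᵢ = 19.2×10⁻⁶×174×600 + 11.1×10⁻⁶×174×150 = 2.294 mm.
Since the ends are fixed, an axial force P builds up, equal in every segment, with P · Σ Lᵢ/(AᵢEᵢ) = δ_free.
The series flexibility is Σ Lᵢ/(AᵢEᵢ) = 600/(1950×97×10³) + 150/(375×109×10³) = 6.842×10⁻⁶ mm/N.
P = 2.294 / 6.842×10⁻⁶ = 335300 N = 335.3 kN, tensile.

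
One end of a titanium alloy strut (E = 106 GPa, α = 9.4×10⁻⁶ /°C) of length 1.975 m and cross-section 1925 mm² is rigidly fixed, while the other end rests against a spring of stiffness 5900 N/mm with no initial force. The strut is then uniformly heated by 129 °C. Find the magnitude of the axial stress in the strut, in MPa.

Free thermal expansion: δ_free = αΔT L = 9.4×10⁻⁶ × 129 × 1975 = 2.395 mm.
Let P be the compressive force at the spring. The strut shortens elastically by PL/(AE) and the spring compresses by P/k; together these equal δ_free.
P [ L/(AE) + 1/k ] = δ_free → P [ 1975/(1925×106×10³) + 1/(5900) ] = 2.395.
P = 2.395 / 0.0001792 = 13370 N.
σ = P/A = 13370/1925 = 6.944 MPa.

σ ≈ 6.94 MPa (compressive)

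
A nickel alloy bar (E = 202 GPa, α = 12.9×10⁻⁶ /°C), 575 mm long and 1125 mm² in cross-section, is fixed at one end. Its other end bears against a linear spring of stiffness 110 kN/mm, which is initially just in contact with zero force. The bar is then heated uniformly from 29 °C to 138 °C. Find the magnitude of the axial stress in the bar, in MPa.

The unrestrained thermal change is αΔT L = 12.9×10⁻⁶ × 109 × 575 = 0.8085 mm.
With a force P in the spring, the elastic change of the bar is PL/(AE) and that of the spring is P/k; compatibility requires their sum to equal δ_free.
P [ L/(AE) + 1/k ] = δ_free → P [ 575/(1125×202×10³) + 1/(110×10³) ] = 0.8085.
P = 0.8085 / 1.162×10⁻⁵ = 69570 N.
σ = P/A = 69570/1125 = 61.84 MPa.

σ ≈ 61.8 MPa (compressive)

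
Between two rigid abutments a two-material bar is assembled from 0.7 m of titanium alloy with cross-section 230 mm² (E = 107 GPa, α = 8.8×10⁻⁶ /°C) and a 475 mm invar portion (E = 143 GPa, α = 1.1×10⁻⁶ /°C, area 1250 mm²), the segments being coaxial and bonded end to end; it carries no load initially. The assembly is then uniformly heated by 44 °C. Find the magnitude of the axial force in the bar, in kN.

Free thermal expansion of the whole bar: Σ αᵢΔT Lᵢ = 8.8×10⁻⁶×44×700 + 1.1×10⁻⁶×44×475 = 0.294 mm.
The rigid supports impose zero overall length change; the single axial force P common to all segments must satisfy P Σ Lᵢ/(AᵢEᵢ) = δ_free.
Σ Lᵢ/(AᵢEᵢ) = 700/(230×107×10³) + 475/(1250×143×10³) = 3.11×10⁻⁵ mm/N.
P = 0.294 / 3.11×10⁻⁵ = 9454 N = 9.454 kN, compressive.

P ≈ 9.45 kN (compressive)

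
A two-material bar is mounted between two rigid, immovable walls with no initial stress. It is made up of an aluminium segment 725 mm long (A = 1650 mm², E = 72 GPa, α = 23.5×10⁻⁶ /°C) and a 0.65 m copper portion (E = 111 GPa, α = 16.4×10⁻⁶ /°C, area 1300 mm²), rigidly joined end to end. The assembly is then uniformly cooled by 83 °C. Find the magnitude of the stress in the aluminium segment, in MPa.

σ ≈ 131 MPa (tensile)

With the walls removed the bar would change length by δ_free = Σ αᵢΔT Lᵢ = 23.5×10⁻⁶×83×725 + 16.4×10⁻⁶×83×650 = 2.299 mm.
The walls prevent any net length change, so an axial force P (same in every segment) develops. Compatibility: P · Σ Lᵢ/(AᵢEᵢ) = δ_free.
Σ Lᵢ/(AᵢEᵢ) = 725/(1650×72×10³) + 650/(1300×111×10³) = 1.061×10⁻⁵ mm/N.
Hence P = δ_free / Σ(L/AE) = 2.299/1.061×10⁻⁵ = 216.7 kN (tensile).
σ_{aluminium} = P / A = 216700 / 1650 = 131.4 MPa.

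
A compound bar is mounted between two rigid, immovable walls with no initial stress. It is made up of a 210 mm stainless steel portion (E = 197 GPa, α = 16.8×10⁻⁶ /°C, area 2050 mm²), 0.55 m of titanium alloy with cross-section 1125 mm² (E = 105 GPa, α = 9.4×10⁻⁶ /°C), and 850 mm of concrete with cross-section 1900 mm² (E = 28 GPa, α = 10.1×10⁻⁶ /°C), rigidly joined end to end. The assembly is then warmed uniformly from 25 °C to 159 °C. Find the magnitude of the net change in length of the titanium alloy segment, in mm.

If the supports were absent, the total length change would be Σ αᵢΔT Lᵢ = 16.8×10⁻⁶×134×210 + 9.4×10⁻⁶×134×550 + 10.1×10⁻⁶×134×850 = 2.316 mm.
The walls prevent any net length change, so an axial force P (same in every segment) develops. Compatibility: P · Σ Lᵢ/(AᵢEᵢ) = δ_free.
The series flexibility is Σ Lᵢ/(AᵢEᵢ) = 210/(2050×197×10³) + 550/(1125×105×10³) + 850/(1900×28×10³) = 2.115×10⁻⁵ mm/N.
So P = 2.316 / 2.115×10⁻⁵ = 109.5 kN, compressive.
For the titanium alloy segment, free thermal change = 9.4×10⁻⁶×134×550 = 0.6928 mm and elastic change from P = 109500×550/(1125×105×10³) = 0.5098 mm; these oppose, so the net change is 0.183 mm (segment lengthens).

|ΔL| ≈ 0.183 mm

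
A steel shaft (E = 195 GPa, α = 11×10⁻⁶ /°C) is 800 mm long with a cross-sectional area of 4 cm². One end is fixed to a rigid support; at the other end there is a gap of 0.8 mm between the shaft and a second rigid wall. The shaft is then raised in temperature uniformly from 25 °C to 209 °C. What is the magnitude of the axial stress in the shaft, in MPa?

σ ≈ 200 MPa (compressive)

Free thermal elongation = αΔT L = 11×10⁻⁶ × 184 × 800 = 1.619 mm.
This exceeds the 0.8 mm gap, so the wall pushes back. The portion of expansion that must be recovered elastically is δ_free − gap = 1.619 − 0.8 = 0.8192 mm.
Compatibility: PL/(AE) = 0.8192 mm, so σ = P/A = E × (0.8192/800) = 199.7 MPa.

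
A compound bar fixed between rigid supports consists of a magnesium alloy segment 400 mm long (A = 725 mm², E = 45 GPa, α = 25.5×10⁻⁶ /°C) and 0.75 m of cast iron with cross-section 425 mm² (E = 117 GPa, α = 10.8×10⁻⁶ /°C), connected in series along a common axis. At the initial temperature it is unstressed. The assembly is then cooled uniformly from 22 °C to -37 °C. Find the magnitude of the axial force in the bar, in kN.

P ≈ 39.5 kN (tensile)

If the supports were absent, the total length change would be Σ αᵢΔT Lᵢ = 25.5×10⁻⁶×59×400 + 10.8×10⁻⁶×59×750 = 1.08 mm.
The walls prevent any net length change, so an axial force P (same in every segment) develops. Compatibility: P · Σ Lᵢ/(AᵢEᵢ) = δ_free.
The series flexibility is Σ Lᵢ/(AᵢEᵢ) = 400/(725×45×10³) + 750/(425×117×10³) = 2.734×10⁻⁵ mm/N.
Hence P = δ_free / Σ(L/AE) = 1.08/2.734×10⁻⁵ = 39.49 kN (tensile).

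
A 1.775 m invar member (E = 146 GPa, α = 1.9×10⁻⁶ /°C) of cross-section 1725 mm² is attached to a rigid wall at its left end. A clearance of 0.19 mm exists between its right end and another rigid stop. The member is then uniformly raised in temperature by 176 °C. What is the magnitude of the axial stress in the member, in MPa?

σ ≈ 33.2 MPa (compressive)

Unrestrained expansion: δ_free = αΔT L = 1.9×10⁻⁶ × 176 × 1775 = 0.5936 mm.
After closing the 0.19 mm clearance, 0.5936 − 0.19 = 0.4036 mm of expansion remains to be suppressed by the wall.
That suppressed elongation corresponds to σ = E·Δ/L = 146×10³ × 0.4036/1775 = 33.19 MPa.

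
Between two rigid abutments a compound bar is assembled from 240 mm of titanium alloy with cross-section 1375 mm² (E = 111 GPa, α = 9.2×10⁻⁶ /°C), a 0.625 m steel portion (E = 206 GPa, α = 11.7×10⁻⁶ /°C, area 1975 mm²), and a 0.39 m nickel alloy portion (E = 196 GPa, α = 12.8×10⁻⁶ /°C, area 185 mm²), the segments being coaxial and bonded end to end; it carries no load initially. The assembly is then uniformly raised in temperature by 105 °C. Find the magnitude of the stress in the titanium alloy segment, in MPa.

Free thermal expansion of the whole bar: Σ αᵢΔT Lᵢ = 9.2×10⁻⁶×105×240 + 11.7×10⁻⁶×105×625 + 12.8×10⁻⁶×105×390 = 1.524 mm.
The rigid supports impose zero overall length change; the single axial force P common to all segments must satisfy P Σ Lᵢ/(AᵢEᵢ) = δ_free.
The series flexibility is Σ Lᵢ/(AᵢEᵢ) = 240/(1375×111×10³) + 625/(1975×206×10³) + 390/(185×196×10³) = 1.386×10⁻⁵ mm/N.
Hence P = δ_free / Σ(L/AE) = 1.524/1.386×10⁻⁵ = 109.9 kN (compressive).
σ_{titanium alloy} = P / A = 109900 / 1375 = 79.93 MPa.

σ ≈ 79.9 MPa (compressive)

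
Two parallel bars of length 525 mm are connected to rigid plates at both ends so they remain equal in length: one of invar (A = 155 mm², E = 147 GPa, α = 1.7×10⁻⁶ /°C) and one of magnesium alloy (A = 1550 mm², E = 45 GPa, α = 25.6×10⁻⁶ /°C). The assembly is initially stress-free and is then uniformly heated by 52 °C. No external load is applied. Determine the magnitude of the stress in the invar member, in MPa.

Both members must finish at the same length. With the larger α, the magnesium alloy tends to over-expand; the plates restrain it, putting the magnesium alloy in compression and the invar in tension. With no external load the two internal forces are equal and opposite, magnitude P.
Compatibility of the two members (thermal + elastic change equal): (α₁ − α₂)ΔT = P·[1/(A₁E₁) + 1/(A₂E₂)].
|α₁ − α₂|·ΔT = 23.9×10⁻⁶ × 52 = 0.001243.
1/(A₁E₁) + 1/(A₂E₂) = 1/(155×147×10³) + 1/(1550×45×10³) = 5.823×10⁻⁸ N⁻¹.
P = 0.001243 / 5.823×10⁻⁸ = 21340 N = 21.34 kN.
σ_{invar} = P/A₁ = 21340/155 = 137.7 MPa, tensile.

σ ≈ 138 MPa (tensile)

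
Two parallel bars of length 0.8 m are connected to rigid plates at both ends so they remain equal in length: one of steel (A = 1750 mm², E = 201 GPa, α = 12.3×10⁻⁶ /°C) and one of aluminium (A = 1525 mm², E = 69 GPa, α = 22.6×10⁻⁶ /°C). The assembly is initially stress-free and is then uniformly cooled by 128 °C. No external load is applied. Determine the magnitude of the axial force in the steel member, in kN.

P ≈ 107 kN (compressive in the steel)

Both members must finish at the same length. With the larger α, the aluminium tends to over-contract; the plates restrain it, putting the aluminium in tension and the steel in compression. With no external load the two internal forces are equal and opposite, magnitude P.
Compatibility of the two members (thermal + elastic change equal): (α₁ − α₂)ΔT = P·[1/(A₁E₁) + 1/(A₂E₂)].
|α₁ − α₂|·ΔT = 10.3×10⁻⁶ × 128 = 0.001318.
1/(A₁E₁) + 1/(A₂E₂) = 1/(1750×201×10³) + 1/(1525×69×10³) = 1.235×10⁻⁸ N⁻¹.
So P = 0.001318 / 1.235×10⁻⁸ = 106.8 kN.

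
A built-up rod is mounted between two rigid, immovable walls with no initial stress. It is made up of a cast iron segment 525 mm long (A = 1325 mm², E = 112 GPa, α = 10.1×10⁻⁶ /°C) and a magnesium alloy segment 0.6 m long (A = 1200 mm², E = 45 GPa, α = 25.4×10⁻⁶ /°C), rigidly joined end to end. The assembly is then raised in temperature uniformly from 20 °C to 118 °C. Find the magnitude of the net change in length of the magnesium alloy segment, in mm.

Free thermal expansion of the whole bar: Σ αᵢΔT Lᵢ = 10.1×10⁻⁶×98×525 + 25.4×10⁻⁶×98×600 = 2.013 mm.
Since the ends are fixed, an axial force P builds up, equal in every segment, with P · Σ Lᵢ/(AᵢEᵢ) = δ_free.
Σ Lᵢ/(AᵢEᵢ) = 525/(1325×112×10³) + 600/(1200×45×10³) = 1.465×10⁻⁵ mm/N.
So P = 2.013 / 1.465×10⁻⁵ = 137.4 kN, compressive.
For the magnesium alloy segment, free thermal change = 25.4×10⁻⁶×98×600 = 1.494 mm and elastic change from P = 137400×600/(1200×45×10³) = 1.527 mm; these oppose, so the net change is 0.0335 mm (segment shortens).

|ΔL| ≈ 0.0335 mm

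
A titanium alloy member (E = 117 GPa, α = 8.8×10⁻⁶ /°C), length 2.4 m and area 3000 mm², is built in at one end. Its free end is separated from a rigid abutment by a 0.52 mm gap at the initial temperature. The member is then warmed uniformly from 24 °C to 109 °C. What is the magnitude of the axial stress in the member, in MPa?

If the wall were absent the member would grow by αΔT L = 8.8×10⁻⁶ × 85 × 2400 = 1.795 mm.
This exceeds the 0.52 mm gap, so the wall pushes back. The portion of expansion that must be recovered elastically is δ_free − gap = 1.795 − 0.52 = 1.275 mm.
That suppressed elongation corresponds to σ = E·Δ/L = 117×10³ × 1.275/2400 = 62.17 MPa.

σ ≈ 62.2 MPa (compressive)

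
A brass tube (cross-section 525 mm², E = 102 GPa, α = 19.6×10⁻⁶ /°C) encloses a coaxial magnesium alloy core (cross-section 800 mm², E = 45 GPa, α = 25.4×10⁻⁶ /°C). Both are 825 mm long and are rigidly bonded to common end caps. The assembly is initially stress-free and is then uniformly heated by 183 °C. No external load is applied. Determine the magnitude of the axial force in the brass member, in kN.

Both members must finish at the same length. With the larger α, the magnesium alloy tends to over-expand; the plates restrain it, putting the magnesium alloy in compression and the brass in tension. With no external load the two internal forces are equal and opposite, magnitude P.
Compatibility of the two members (thermal + elastic change equal): (α₁ − α₂)ΔT = P·[1/(A₁E₁) + 1/(A₂E₂)].
|α₁ − α₂|·ΔT = 5.8×10⁻⁶ × 183 = 0.001061.
1/(A₁E₁) + 1/(A₂E₂) = 1/(525×102×10³) + 1/(800×45×10³) = 4.645×10⁻⁸ N⁻¹.
So P = 0.001061 / 4.645×10⁻⁸ = 22.85 kN.

P ≈ 22.8 kN (tensile in the brass)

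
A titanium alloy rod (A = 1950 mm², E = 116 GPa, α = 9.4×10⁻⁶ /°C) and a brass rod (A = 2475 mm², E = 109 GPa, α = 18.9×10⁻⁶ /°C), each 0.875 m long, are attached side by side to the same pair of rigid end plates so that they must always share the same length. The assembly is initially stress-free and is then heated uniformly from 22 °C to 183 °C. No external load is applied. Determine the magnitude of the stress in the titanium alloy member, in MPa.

σ ≈ 96.5 MPa (tensile)

Both members must finish at the same length. With the larger α, the brass tends to over-expand; the plates restrain it, putting the brass in compression and the titanium alloy in tension. With no external load the two internal forces are equal and opposite, magnitude P.
Compatibility of the two members (thermal + elastic change equal): (α₁ − α₂)ΔT = P·[1/(A₁E₁) + 1/(A₂E₂)].
|α₁ − α₂|·ΔT = 9.5×10⁻⁶ × 161 = 0.001529.
1/(A₁E₁) + 1/(A₂E₂) = 1/(1950×116×10³) + 1/(2475×109×10³) = 8.128×10⁻⁹ N⁻¹.
P = 0.001529 / 8.128×10⁻⁹ = 188200 N = 188.2 kN.
σ_{titanium alloy} = P/A₁ = 188200/1950 = 96.5 MPa, tensile.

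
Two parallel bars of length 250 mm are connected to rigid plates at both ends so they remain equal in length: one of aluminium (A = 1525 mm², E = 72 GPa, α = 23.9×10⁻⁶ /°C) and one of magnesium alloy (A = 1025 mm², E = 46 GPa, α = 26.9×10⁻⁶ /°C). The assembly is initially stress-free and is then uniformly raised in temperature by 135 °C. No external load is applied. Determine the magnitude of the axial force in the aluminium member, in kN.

The magnesium alloy has the larger α, so on heating it would change length more than the aluminium if both were free. The rigid plates force a common final length, so the magnesium alloy is put into compression and the aluminium into tension, with equal and opposite forces P (no external load).
Compatibility of the two members (thermal + elastic change equal): (α₁ − α₂)ΔT = P·[1/(A₁E₁) + 1/(A₂E₂)].
|α₁ − α₂|·ΔT = 3×10⁻⁶ × 135 = 0.000405.
1/(A₁E₁) + 1/(A₂E₂) = 1/(1525×72×10³) + 1/(1025×46×10³) = 3.032×10⁻⁸ N⁻¹.
P = 0.000405 / 3.032×10⁻⁸ = 13360 N = 13.36 kN.

P ≈ 13.4 kN (tensile in the aluminium)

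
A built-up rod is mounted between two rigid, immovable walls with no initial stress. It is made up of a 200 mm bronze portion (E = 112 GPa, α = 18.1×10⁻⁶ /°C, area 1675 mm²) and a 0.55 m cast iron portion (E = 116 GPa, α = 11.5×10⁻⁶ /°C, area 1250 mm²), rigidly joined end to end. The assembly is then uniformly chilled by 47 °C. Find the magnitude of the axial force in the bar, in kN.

With the walls removed the bar would change length by δ_free = Σ αᵢΔT Lᵢ = 18.1×10⁻⁶×47×200 + 11.5×10⁻⁶×47×550 = 0.4674 mm.
Since the ends are fixed, an axial force P builds up, equal in every segment, with P · Σ Lᵢ/(AᵢEᵢ) = δ_free.
Σ Lᵢ/(AᵢEᵢ) = 200/(1675×112×10³) + 550/(1250×116×10³) = 4.859×10⁻⁶ mm/N.
So P = 0.4674 / 4.859×10⁻⁶ = 96.19 kN, tensile.

P ≈ 96.2 kN (tensile)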